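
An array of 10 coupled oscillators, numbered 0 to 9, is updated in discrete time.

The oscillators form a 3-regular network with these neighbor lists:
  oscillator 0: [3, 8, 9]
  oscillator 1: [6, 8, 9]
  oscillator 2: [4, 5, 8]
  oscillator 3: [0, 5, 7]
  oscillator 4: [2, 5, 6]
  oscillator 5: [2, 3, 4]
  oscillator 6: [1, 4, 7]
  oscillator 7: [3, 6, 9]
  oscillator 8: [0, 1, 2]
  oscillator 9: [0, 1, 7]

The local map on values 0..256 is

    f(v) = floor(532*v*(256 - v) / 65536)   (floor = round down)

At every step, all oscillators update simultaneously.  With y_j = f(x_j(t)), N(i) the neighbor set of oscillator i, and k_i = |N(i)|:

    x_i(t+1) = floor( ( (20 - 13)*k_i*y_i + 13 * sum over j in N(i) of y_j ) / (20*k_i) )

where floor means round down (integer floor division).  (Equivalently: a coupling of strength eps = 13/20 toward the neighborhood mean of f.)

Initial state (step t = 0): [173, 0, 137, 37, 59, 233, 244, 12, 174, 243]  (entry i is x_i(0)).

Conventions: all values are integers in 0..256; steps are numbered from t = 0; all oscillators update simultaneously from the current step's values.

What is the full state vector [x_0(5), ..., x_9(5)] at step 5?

Simulating step by step:
t=0: [173, 0, 137, 37, 59, 233, 244, 12, 174, 243]
t=1: [85, 35, 100, 62, 75, 78, 33, 32, 93, 38]
t=2: [103, 75, 118, 96, 102, 111, 70, 68, 109, 74]
t=3: [123, 113, 130, 121, 123, 128, 110, 109, 125, 111]
t=4: [131, 130, 132, 131, 131, 132, 130, 130, 131, 130]
t=5: [132, 132, 132, 132, 132, 132, 132, 132, 132, 132]

Answer: [132, 132, 132, 132, 132, 132, 132, 132, 132, 132]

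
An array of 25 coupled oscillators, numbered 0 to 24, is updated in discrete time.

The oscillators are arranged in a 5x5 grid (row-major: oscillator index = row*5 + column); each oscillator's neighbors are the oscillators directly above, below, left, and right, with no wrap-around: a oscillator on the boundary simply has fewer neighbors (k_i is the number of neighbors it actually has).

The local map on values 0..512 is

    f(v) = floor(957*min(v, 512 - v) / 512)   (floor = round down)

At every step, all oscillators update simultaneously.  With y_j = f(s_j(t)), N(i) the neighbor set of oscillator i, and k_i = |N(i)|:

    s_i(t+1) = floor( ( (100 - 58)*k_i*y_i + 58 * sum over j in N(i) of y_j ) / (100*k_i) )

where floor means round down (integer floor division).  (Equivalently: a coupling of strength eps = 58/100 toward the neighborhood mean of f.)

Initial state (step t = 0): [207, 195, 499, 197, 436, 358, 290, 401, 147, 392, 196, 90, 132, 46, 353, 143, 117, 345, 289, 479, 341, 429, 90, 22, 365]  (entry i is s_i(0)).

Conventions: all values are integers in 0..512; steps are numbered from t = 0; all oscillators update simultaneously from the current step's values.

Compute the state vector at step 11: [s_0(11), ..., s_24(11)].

Simulating step by step:
t=0: [207, 195, 499, 197, 436, 358, 290, 401, 147, 392, 196, 90, 132, 46, 353, 143, 117, 345, 289, 479, 341, 429, 90, 22, 365]
t=1: [350, 312, 191, 239, 231, 345, 322, 225, 243, 231, 293, 250, 215, 214, 196, 286, 222, 283, 247, 216, 256, 201, 168, 183, 144]
t=2: [325, 352, 389, 427, 435, 337, 377, 403, 436, 422, 403, 425, 416, 411, 392, 428, 419, 410, 421, 381, 431, 390, 353, 345, 329]
t=3: [328, 286, 223, 165, 154, 292, 249, 201, 163, 168, 210, 185, 182, 182, 210, 167, 179, 198, 206, 244, 175, 215, 265, 287, 304]
t=4: [385, 413, 388, 324, 300, 404, 420, 378, 321, 321, 371, 366, 350, 348, 379, 334, 347, 375, 391, 416, 344, 385, 423, 414, 417]
t=5: [211, 201, 248, 337, 371, 214, 203, 258, 333, 343, 266, 265, 284, 292, 266, 310, 288, 252, 228, 201, 296, 251, 200, 186, 179]
t=6: [389, 396, 421, 342, 296, 405, 406, 431, 361, 336, 431, 437, 442, 411, 405, 405, 433, 436, 411, 393, 414, 427, 405, 364, 349]
t=7: [216, 206, 203, 298, 356, 195, 185, 176, 261, 308, 167, 149, 144, 194, 226, 176, 154, 155, 199, 226, 180, 168, 194, 249, 272]
t=8: [386, 379, 374, 387, 348, 357, 341, 349, 410, 388, 318, 292, 295, 374, 402, 318, 295, 308, 378, 417, 327, 322, 358, 423, 445]
t=9: [254, 260, 259, 243, 263, 298, 315, 297, 228, 232, 357, 388, 366, 260, 214, 367, 388, 355, 247, 186, 352, 349, 294, 197, 151]
t=10: [451, 451, 454, 454, 452, 386, 372, 391, 433, 431, 295, 265, 316, 423, 409, 272, 256, 321, 408, 366, 292, 308, 357, 376, 325]
t=11: [149, 141, 131, 116, 122, 249, 259, 222, 156, 150, 391, 412, 329, 200, 194, 438, 439, 342, 233, 256, 413, 387, 313, 267, 299]

Answer: [149, 141, 131, 116, 122, 249, 259, 222, 156, 150, 391, 412, 329, 200, 194, 438, 439, 342, 233, 256, 413, 387, 313, 267, 299]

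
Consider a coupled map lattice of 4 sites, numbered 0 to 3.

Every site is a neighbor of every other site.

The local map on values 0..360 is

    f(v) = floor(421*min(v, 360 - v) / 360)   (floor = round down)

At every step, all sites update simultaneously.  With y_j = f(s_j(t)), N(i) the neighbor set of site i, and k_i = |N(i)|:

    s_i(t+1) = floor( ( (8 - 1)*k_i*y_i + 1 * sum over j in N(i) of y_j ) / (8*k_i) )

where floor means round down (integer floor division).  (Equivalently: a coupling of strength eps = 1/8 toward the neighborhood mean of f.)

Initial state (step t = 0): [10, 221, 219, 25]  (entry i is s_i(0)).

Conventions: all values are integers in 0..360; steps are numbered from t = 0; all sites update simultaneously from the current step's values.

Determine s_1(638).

Answer: s_1(638) = 204
Key observation: The state at step 26, [206, 206, 206, 206], reappears at step 34: the system is in a cycle of period 8 from step 26 on.  Therefore the state at step 638 equals the state at step 26 + ((638 - 26) mod 8) = 30, which is [204, 204, 204, 204].

Derivation:
t=0: [10, 221, 219, 25]
t=1: [24, 150, 151, 39]
t=2: [41, 163, 164, 55]
t=3: [59, 178, 179, 73]
t=4: [80, 197, 197, 94]
t=5: [101, 182, 182, 115]
t=6: [126, 201, 201, 139]
t=7: [150, 182, 182, 163]
t=8: [178, 205, 205, 190]
t=9: [205, 182, 182, 197]
t=10: [183, 206, 206, 191]
t=11: [203, 181, 181, 195]
t=12: [185, 207, 207, 193]
t=13: [201, 179, 179, 193]
t=14: [187, 207, 207, 195]
t=15: [199, 179, 179, 191]
t=16: [190, 207, 207, 197]
t=17: [196, 179, 179, 189]
t=18: [192, 207, 207, 199]
t=19: [194, 179, 179, 187]
t=20: [195, 208, 208, 202]
t=21: [190, 177, 177, 183]
t=22: [199, 205, 205, 205]
t=23: [187, 181, 181, 181]
t=24: [202, 208, 208, 208]
t=25: [183, 177, 177, 177]
t=26: [206, 206, 206, 206]
t=27: [180, 180, 180, 180]
t=28: [210, 210, 210, 210]
t=29: [175, 175, 175, 175]
t=30: [204, 204, 204, 204]
t=31: [182, 182, 182, 182]
t=32: [208, 208, 208, 208]
t=33: [177, 177, 177, 177]
t=34: [206, 206, 206, 206]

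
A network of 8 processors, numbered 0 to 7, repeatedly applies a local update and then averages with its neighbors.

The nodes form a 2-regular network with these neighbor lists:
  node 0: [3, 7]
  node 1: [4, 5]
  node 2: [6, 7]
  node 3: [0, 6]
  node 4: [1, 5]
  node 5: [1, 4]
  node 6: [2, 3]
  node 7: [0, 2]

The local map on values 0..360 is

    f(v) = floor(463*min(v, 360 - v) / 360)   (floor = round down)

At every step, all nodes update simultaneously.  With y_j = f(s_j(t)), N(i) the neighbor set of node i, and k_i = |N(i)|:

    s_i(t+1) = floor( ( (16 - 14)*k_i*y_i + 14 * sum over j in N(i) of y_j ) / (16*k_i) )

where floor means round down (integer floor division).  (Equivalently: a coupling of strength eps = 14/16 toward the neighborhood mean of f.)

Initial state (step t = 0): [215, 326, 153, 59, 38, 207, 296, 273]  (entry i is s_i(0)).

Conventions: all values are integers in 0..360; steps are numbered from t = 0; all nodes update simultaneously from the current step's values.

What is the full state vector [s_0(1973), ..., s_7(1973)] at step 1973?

Answer: [227, 214, 227, 227, 214, 214, 227, 227]
Key observation: The state at step 23, [227, 214, 227, 227, 214, 214, 227, 227], reappears at step 33: the system is in a cycle of period 10 from step 23 on.  Therefore the state at step 1973 equals the state at step 23 + ((1973 - 23) mod 10) = 23, which is [227, 214, 227, 227, 214, 214, 227, 227].

Derivation:
t=0: [215, 326, 153, 59, 38, 207, 296, 273]
t=1: [104, 112, 108, 126, 110, 64, 128, 181]
t=2: [188, 115, 189, 150, 116, 134, 151, 147]
t=3: [194, 158, 194, 205, 158, 151, 204, 216]
t=4: [194, 199, 195, 205, 199, 201, 205, 209]
t=5: [198, 205, 198, 205, 205, 206, 204, 210]
t=6: [197, 198, 197, 203, 198, 198, 203, 206]
t=7: [200, 208, 200, 204, 208, 208, 204, 207]
t=8: [198, 195, 198, 202, 195, 195, 202, 203]
t=9: [202, 212, 202, 205, 212, 212, 205, 207]
t=10: [198, 190, 198, 200, 190, 190, 200, 202]
t=11: [204, 218, 204, 206, 218, 218, 206, 207]
t=12: [197, 182, 197, 198, 182, 182, 198, 199]
t=13: [207, 228, 207, 208, 228, 228, 208, 208]
t=14: [195, 169, 195, 195, 169, 169, 195, 195]
t=15: [212, 217, 212, 212, 217, 217, 212, 212]
t=16: [190, 183, 190, 190, 183, 183, 190, 190]
t=17: [218, 227, 218, 218, 227, 227, 218, 218]
t=18: [182, 171, 182, 182, 171, 171, 182, 182]
t=19: [228, 219, 228, 228, 219, 219, 228, 228]
t=20: [169, 181, 169, 169, 181, 181, 169, 169]
t=21: [217, 230, 217, 217, 230, 230, 217, 217]
t=22: [183, 167, 183, 183, 167, 167, 183, 183]
t=23: [227, 214, 227, 227, 214, 214, 227, 227]
t=24: [171, 187, 171, 171, 187, 187, 171, 171]
t=25: [219, 222, 219, 219, 222, 222, 219, 219]
t=26: [181, 177, 181, 181, 177, 177, 181, 181]
t=27: [230, 227, 230, 230, 227, 227, 230, 230]
t=28: [167, 171, 167, 167, 171, 171, 167, 167]
t=29: [214, 219, 214, 214, 219, 219, 214, 214]
t=30: [187, 181, 187, 187, 181, 181, 187, 187]
t=31: [222, 230, 222, 222, 230, 230, 222, 222]
t=32: [177, 167, 177, 177, 167, 167, 177, 177]
t=33: [227, 214, 227, 227, 214, 214, 227, 227]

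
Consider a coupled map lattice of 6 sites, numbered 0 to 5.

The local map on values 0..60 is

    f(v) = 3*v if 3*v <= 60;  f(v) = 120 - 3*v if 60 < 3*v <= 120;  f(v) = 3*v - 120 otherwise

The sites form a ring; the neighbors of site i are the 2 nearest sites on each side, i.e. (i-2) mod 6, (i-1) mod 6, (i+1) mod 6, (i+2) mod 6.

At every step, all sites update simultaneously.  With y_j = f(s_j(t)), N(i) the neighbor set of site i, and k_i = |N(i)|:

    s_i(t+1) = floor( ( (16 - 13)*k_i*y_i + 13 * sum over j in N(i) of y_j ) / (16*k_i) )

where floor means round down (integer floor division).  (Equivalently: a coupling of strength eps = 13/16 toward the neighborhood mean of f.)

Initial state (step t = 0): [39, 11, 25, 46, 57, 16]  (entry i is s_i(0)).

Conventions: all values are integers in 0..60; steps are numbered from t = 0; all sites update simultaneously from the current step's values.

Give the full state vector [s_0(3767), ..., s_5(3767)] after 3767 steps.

Simulating step by step:
t=0: [39, 11, 25, 46, 57, 16]
t=1: [36, 29, 29, 39, 32, 30]
t=2: [26, 22, 20, 24, 20, 20]
t=3: [55, 52, 52, 56, 53, 52]
t=4: [38, 40, 40, 38, 40, 40]
t=5: [1, 2, 2, 1, 2, 2]
t=6: [5, 4, 4, 5, 4, 4]
t=7: [12, 13, 13, 12, 13, 13]
t=8: [38, 37, 37, 38, 37, 37]
t=9: [8, 7, 7, 8, 7, 7]
t=10: [21, 22, 22, 21, 22, 22]
t=11: [54, 55, 55, 54, 55, 55]
t=12: [44, 43, 43, 44, 43, 43]
t=13: [9, 10, 10, 9, 10, 10]
t=14: [29, 28, 28, 29, 28, 28]
t=15: [35, 34, 34, 35, 34, 34]
t=16: [17, 16, 16, 17, 16, 16]
t=17: [48, 49, 49, 48, 49, 49]
t=18: [26, 25, 25, 26, 25, 25]
t=19: [44, 43, 43, 44, 43, 43]

Answer: [35, 34, 34, 35, 34, 34]
Key observation: The state at step 12, [44, 43, 43, 44, 43, 43], reappears at step 19: the system is in a cycle of period 7 from step 12 on.  Therefore the state at step 3767 equals the state at step 12 + ((3767 - 12) mod 7) = 15, which is [35, 34, 34, 35, 34, 34].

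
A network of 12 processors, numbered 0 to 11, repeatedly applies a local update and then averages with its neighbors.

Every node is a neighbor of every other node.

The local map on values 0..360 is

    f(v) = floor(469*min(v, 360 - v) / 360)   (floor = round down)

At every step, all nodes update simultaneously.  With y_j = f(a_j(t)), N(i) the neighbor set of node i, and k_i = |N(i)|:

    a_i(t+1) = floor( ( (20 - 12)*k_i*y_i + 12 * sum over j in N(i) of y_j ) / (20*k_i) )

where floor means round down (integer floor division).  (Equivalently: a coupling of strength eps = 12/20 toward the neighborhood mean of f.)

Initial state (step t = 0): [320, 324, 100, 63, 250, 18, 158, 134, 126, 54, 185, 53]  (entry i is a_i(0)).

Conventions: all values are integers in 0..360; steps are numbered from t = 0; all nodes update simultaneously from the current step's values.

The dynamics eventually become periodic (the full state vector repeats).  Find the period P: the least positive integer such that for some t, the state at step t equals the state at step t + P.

Simulating step by step:
t=0: [320, 324, 100, 63, 250, 18, 158, 134, 126, 54, 185, 53]
t=1: [93, 91, 120, 103, 124, 83, 146, 135, 132, 99, 153, 99]
t=2: [139, 138, 151, 143, 153, 134, 163, 158, 156, 141, 166, 141]
t=3: [188, 188, 194, 190, 195, 186, 199, 197, 196, 189, 201, 189]
t=4: [219, 219, 216, 218, 216, 220, 214, 215, 215, 219, 213, 219]
t=5: [184, 184, 186, 185, 186, 184, 187, 186, 186, 184, 187, 184]
t=6: [227, 227, 226, 227, 226, 227, 226, 226, 226, 227, 226, 227]
t=7: [173, 173, 173, 173, 173, 173, 173, 173, 173, 173, 173, 173]
t=8: [225, 225, 225, 225, 225, 225, 225, 225, 225, 225, 225, 225]
t=9: [175, 175, 175, 175, 175, 175, 175, 175, 175, 175, 175, 175]
t=10: [227, 227, 227, 227, 227, 227, 227, 227, 227, 227, 227, 227]
t=11: [173, 173, 173, 173, 173, 173, 173, 173, 173, 173, 173, 173]

Answer: 4
Key observation: The state at step 7, [173, 173, 173, 173, 173, 173, 173, 173, 173, 173, 173, 173], reappears at step 11 — and no state repeats earlier — so the cycle the system enters has period 4.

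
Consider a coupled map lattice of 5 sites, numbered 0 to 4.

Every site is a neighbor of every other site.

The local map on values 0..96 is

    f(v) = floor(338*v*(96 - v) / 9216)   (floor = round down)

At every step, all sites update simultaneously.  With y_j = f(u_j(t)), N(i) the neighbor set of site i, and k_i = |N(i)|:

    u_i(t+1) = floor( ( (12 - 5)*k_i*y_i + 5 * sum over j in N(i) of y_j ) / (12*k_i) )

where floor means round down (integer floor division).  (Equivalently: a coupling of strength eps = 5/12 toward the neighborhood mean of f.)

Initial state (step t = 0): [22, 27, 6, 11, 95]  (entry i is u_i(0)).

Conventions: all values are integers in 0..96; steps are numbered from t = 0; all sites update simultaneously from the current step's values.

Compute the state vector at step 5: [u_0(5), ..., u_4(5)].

Simulating step by step:
t=0: [22, 27, 6, 11, 95]
t=1: [47, 51, 28, 35, 20]
t=2: [78, 78, 71, 75, 64]
t=3: [55, 55, 62, 58, 67]
t=4: [80, 80, 77, 79, 74]
t=5: [48, 48, 51, 49, 54]

Answer: [48, 48, 51, 49, 54]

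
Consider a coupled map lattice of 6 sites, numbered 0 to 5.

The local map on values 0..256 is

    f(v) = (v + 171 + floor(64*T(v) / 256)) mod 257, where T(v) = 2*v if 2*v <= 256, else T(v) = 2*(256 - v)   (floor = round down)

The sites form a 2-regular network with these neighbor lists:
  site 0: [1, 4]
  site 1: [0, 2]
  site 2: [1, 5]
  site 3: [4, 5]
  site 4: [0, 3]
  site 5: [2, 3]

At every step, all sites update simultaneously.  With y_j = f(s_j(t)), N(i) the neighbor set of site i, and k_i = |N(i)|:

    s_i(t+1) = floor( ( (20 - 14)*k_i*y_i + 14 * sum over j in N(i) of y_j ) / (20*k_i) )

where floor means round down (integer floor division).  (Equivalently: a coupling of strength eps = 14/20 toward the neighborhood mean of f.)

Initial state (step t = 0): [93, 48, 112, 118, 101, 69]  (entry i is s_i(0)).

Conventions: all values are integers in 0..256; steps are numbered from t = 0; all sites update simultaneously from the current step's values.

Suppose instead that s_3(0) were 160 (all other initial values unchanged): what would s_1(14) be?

Answer: s_1(14) = 116
Key observation: This trace re-runs the system from the modified initial state.

Derivation:
t=0: [93, 48, 112, 160, 101, 69]
t=1: [123, 120, 115, 65, 80, 76]
t=2: [74, 92, 68, 25, 48, 42]
t=3: [110, 29, 104, 229, 154, 148]
t=4: [140, 116, 136, 129, 117, 113]
t=5: [95, 104, 92, 92, 103, 100]
t=6: [65, 58, 62, 61, 58, 55]
t=7: [4, 6, 91, 90, 5, 80]
t=8: [178, 133, 89, 88, 132, 44]
t=9: [114, 94, 134, 134, 94, 103]
t=10: [64, 84, 75, 75, 84, 96]
t=11: [31, 24, 42, 42, 24, 35]
t=12: [210, 219, 220, 220, 219, 230]
t=13: [149, 149, 153, 153, 149, 153]
t=14: [116, 116, 117, 117, 116, 118]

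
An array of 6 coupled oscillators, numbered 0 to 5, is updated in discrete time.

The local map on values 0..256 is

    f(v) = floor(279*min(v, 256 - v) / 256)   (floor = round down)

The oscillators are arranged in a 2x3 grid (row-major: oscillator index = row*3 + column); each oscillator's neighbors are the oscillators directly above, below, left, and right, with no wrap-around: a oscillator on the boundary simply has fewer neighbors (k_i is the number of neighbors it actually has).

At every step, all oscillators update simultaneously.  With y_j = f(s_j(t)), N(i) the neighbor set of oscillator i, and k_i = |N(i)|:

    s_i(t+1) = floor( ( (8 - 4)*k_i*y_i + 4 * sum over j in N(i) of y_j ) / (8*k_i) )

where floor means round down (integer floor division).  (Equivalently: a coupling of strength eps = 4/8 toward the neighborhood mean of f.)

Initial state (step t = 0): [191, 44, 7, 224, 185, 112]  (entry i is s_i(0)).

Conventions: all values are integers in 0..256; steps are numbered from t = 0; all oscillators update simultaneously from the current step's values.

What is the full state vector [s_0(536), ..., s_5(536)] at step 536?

Answer: [139, 139, 139, 139, 139, 139]
Key observation: The state at step 11, [128, 128, 128, 128, 128, 128], reappears at step 15: the system is in a cycle of period 4 from step 11 on.  Therefore the state at step 536 equals the state at step 11 + ((536 - 11) mod 4) = 12, which is [139, 139, 139, 139, 139, 139].

Derivation:
t=0: [191, 44, 7, 224, 185, 112]
t=1: [55, 49, 45, 53, 72, 82]
t=2: [57, 57, 60, 62, 72, 76]
t=3: [63, 65, 68, 68, 74, 76]
t=4: [70, 72, 75, 74, 77, 79]
t=5: [77, 79, 81, 79, 82, 84]
t=6: [84, 86, 88, 86, 88, 89]
t=7: [92, 93, 94, 93, 94, 95]
t=8: [100, 101, 102, 101, 101, 102]
t=9: [109, 109, 110, 109, 110, 110]
t=10: [118, 118, 118, 118, 118, 119]
t=11: [128, 128, 128, 128, 128, 128]
t=12: [139, 139, 139, 139, 139, 139]
t=13: [127, 127, 127, 127, 127, 127]
t=14: [138, 138, 138, 138, 138, 138]
t=15: [128, 128, 128, 128, 128, 128]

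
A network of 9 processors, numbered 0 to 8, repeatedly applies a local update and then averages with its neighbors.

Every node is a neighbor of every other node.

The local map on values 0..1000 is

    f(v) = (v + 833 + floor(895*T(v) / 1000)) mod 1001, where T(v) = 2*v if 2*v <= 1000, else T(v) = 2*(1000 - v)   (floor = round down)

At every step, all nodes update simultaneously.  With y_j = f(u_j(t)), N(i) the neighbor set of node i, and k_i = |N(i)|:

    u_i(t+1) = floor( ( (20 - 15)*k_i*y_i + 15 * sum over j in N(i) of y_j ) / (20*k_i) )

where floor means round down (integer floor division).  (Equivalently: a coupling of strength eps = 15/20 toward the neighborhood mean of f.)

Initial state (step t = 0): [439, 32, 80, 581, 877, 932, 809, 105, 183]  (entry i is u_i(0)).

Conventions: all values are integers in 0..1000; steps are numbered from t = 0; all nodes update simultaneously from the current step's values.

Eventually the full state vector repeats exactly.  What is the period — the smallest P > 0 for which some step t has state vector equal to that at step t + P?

Answer: 2
Key observation: The state at step 34, [907, 907, 907, 907, 907, 907, 907, 907, 907], reappears at step 36 — and no state repeats earlier — so the cycle the system enters has period 2.

Derivation:
t=0: [439, 32, 80, 581, 877, 932, 809, 105, 183]
t=1: [426, 561, 426, 443, 562, 556, 571, 437, 471]
t=2: [97, 121, 97, 104, 121, 122, 120, 101, 116]
t=3: [135, 145, 135, 138, 145, 145, 145, 136, 143]
t=4: [221, 226, 221, 223, 226, 226, 226, 222, 225]
t=5: [455, 457, 455, 456, 457, 457, 457, 455, 456]
t=6: [102, 103, 102, 103, 103, 103, 103, 102, 103]
t=7: [117, 118, 117, 118, 118, 118, 118, 117, 118]
t=8: [159, 160, 159, 160, 160, 160, 160, 159, 160]
t=9: [276, 277, 276, 277, 277, 277, 277, 276, 277]
t=10: [603, 603, 603, 603, 603, 603, 603, 603, 603]
t=11: [144, 144, 144, 144, 144, 144, 144, 144, 144]
t=12: [233, 233, 233, 233, 233, 233, 233, 233, 233]
t=13: [482, 482, 482, 482, 482, 482, 482, 482, 482]
t=14: [175, 175, 175, 175, 175, 175, 175, 175, 175]
t=15: [320, 320, 320, 320, 320, 320, 320, 320, 320]
t=16: [724, 724, 724, 724, 724, 724, 724, 724, 724]
t=17: [49, 49, 49, 49, 49, 49, 49, 49, 49]
t=18: [969, 969, 969, 969, 969, 969, 969, 969, 969]
t=19: [856, 856, 856, 856, 856, 856, 856, 856, 856]
t=20: [945, 945, 945, 945, 945, 945, 945, 945, 945]
t=21: [875, 875, 875, 875, 875, 875, 875, 875, 875]
t=22: [930, 930, 930, 930, 930, 930, 930, 930, 930]
t=23: [887, 887, 887, 887, 887, 887, 887, 887, 887]
t=24: [921, 921, 921, 921, 921, 921, 921, 921, 921]
t=25: [894, 894, 894, 894, 894, 894, 894, 894, 894]
t=26: [915, 915, 915, 915, 915, 915, 915, 915, 915]
t=27: [899, 899, 899, 899, 899, 899, 899, 899, 899]
t=28: [911, 911, 911, 911, 911, 911, 911, 911, 911]
t=29: [902, 902, 902, 902, 902, 902, 902, 902, 902]
t=30: [909, 909, 909, 909, 909, 909, 909, 909, 909]
t=31: [903, 903, 903, 903, 903, 903, 903, 903, 903]
t=32: [908, 908, 908, 908, 908, 908, 908, 908, 908]
t=33: [904, 904, 904, 904, 904, 904, 904, 904, 904]
t=34: [907, 907, 907, 907, 907, 907, 907, 907, 907]
t=35: [905, 905, 905, 905, 905, 905, 905, 905, 905]
t=36: [907, 907, 907, 907, 907, 907, 907, 907, 907]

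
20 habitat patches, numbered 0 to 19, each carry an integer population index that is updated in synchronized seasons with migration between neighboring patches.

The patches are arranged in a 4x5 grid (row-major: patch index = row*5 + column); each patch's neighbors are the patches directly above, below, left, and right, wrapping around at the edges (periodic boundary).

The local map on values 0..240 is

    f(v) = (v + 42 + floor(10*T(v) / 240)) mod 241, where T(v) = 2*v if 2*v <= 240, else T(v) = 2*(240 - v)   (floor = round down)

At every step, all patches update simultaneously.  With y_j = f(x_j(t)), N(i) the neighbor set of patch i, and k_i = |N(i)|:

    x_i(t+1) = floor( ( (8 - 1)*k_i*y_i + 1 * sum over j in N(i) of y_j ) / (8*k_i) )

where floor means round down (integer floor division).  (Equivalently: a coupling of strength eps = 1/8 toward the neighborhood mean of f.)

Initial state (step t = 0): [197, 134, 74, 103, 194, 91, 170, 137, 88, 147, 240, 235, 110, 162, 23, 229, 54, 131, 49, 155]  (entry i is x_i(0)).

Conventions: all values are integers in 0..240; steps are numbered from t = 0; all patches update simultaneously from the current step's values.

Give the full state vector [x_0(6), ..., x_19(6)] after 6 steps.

Simulating step by step:
t=0: [197, 134, 74, 103, 194, 91, 170, 137, 88, 147, 240, 235, 110, 162, 23, 229, 54, 131, 49, 155]
t=1: [19, 174, 128, 152, 226, 136, 206, 183, 143, 189, 44, 47, 160, 198, 78, 37, 101, 174, 106, 191]
t=2: [70, 205, 183, 193, 47, 175, 30, 218, 189, 222, 93, 94, 199, 23, 127, 88, 151, 215, 157, 219]
t=3: [116, 26, 209, 232, 93, 205, 77, 34, 216, 43, 145, 138, 10, 77, 163, 134, 184, 35, 190, 37]
t=4: [158, 77, 18, 41, 135, 24, 120, 74, 26, 88, 188, 183, 60, 125, 199, 182, 217, 85, 216, 95]
t=5: [199, 123, 67, 85, 179, 82, 167, 119, 77, 130, 221, 217, 114, 160, 24, 218, 39, 123, 33, 139]
t=6: [19, 165, 120, 134, 213, 126, 203, 168, 131, 175, 27, 31, 162, 195, 78, 26, 85, 166, 89, 177]

Answer: [19, 165, 120, 134, 213, 126, 203, 168, 131, 175, 27, 31, 162, 195, 78, 26, 85, 166, 89, 177]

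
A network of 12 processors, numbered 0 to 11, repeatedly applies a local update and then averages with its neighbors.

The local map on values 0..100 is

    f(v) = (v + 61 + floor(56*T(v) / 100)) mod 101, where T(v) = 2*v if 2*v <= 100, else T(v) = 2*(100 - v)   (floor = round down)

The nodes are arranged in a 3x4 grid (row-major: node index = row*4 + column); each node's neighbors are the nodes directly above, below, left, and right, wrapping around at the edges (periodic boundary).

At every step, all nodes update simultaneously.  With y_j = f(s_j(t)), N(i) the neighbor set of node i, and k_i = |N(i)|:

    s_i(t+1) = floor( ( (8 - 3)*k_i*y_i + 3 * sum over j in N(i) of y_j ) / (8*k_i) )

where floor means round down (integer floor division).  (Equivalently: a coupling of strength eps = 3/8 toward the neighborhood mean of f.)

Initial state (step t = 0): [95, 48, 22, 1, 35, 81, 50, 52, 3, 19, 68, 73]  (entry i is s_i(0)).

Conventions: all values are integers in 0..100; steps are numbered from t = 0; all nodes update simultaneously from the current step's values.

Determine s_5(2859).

Answer: s_5(2859) = 64
Key observation: The state at step 6, [64, 64, 64, 64, 64, 64, 64, 64, 64, 64, 64, 64], reappears at step 7: the system is in a cycle of period 1 from step 6 on.  Therefore the state at step 2859 equals the state at step 6 + ((2859 - 6) mod 1) = 6, which is [64, 64, 64, 64, 64, 64, 64, 64, 64, 64, 64, 64].

Derivation:
t=0: [95, 48, 22, 1, 35, 81, 50, 52, 3, 19, 68, 73]
t=1: [58, 50, 27, 57, 45, 53, 59, 61, 56, 23, 52, 63]
t=2: [64, 55, 35, 60, 58, 58, 59, 63, 58, 29, 54, 64]
t=3: [64, 57, 45, 61, 64, 60, 61, 64, 60, 37, 57, 64]
t=4: [64, 61, 58, 63, 64, 61, 63, 64, 61, 47, 61, 64]
t=5: [64, 63, 64, 64, 64, 63, 64, 64, 63, 60, 63, 64]
t=6: [64, 64, 64, 64, 64, 64, 64, 64, 64, 64, 64, 64]
t=7: [64, 64, 64, 64, 64, 64, 64, 64, 64, 64, 64, 64]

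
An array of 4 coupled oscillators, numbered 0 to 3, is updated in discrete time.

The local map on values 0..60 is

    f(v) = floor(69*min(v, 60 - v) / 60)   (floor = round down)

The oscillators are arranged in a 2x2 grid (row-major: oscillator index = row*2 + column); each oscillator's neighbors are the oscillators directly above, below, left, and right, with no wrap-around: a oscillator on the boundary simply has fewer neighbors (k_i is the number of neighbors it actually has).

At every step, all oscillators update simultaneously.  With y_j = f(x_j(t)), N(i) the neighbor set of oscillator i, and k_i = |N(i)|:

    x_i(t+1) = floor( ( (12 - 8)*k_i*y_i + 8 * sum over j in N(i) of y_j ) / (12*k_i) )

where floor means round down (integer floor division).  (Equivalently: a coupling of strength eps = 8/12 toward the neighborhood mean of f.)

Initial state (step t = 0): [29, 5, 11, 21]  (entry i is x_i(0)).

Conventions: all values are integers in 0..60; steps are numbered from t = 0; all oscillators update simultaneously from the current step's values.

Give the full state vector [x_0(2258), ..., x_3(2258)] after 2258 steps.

Simulating step by step:
t=0: [29, 5, 11, 21]
t=1: [16, 20, 23, 13]
t=2: [22, 18, 19, 21]
t=3: [22, 23, 23, 21]
t=4: [25, 25, 25, 25]
t=5: [28, 28, 28, 28]
t=6: [32, 32, 32, 32]
t=7: [32, 32, 32, 32]

Answer: [32, 32, 32, 32]
Key observation: The state at step 6, [32, 32, 32, 32], reappears at step 7: the system is in a cycle of period 1 from step 6 on.  Therefore the state at step 2258 equals the state at step 6 + ((2258 - 6) mod 1) = 6, which is [32, 32, 32, 32].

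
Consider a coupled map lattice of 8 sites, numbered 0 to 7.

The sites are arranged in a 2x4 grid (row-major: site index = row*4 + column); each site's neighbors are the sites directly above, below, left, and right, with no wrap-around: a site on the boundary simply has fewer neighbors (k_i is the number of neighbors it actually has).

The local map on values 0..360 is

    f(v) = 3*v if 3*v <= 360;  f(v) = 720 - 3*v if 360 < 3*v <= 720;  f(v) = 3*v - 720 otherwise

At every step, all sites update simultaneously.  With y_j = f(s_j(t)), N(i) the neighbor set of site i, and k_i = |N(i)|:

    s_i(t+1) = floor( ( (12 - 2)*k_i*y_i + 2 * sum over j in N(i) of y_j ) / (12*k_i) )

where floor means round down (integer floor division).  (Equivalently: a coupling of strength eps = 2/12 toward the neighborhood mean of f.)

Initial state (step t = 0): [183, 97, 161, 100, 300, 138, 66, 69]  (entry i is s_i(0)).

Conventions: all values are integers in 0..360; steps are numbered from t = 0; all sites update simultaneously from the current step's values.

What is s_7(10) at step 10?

Answer: s_7(10) = 84

Derivation:
t=0: [183, 97, 161, 100, 300, 138, 66, 69]
t=1: [181, 282, 241, 287, 189, 292, 206, 214]
t=2: [170, 123, 23, 124, 155, 151, 98, 85]
t=3: [225, 322, 112, 317, 252, 272, 277, 266]
t=4: [61, 231, 312, 227, 41, 101, 120, 93]
t=5: [165, 61, 203, 73, 143, 280, 344, 265]
t=6: [227, 177, 132, 198, 271, 143, 277, 106]
t=7: [56, 193, 293, 158, 105, 264, 144, 284]
t=8: [178, 139, 170, 229, 282, 101, 260, 154]
t=9: [190, 291, 197, 66, 145, 279, 92, 222]
t=10: [161, 149, 142, 180, 259, 137, 246, 84]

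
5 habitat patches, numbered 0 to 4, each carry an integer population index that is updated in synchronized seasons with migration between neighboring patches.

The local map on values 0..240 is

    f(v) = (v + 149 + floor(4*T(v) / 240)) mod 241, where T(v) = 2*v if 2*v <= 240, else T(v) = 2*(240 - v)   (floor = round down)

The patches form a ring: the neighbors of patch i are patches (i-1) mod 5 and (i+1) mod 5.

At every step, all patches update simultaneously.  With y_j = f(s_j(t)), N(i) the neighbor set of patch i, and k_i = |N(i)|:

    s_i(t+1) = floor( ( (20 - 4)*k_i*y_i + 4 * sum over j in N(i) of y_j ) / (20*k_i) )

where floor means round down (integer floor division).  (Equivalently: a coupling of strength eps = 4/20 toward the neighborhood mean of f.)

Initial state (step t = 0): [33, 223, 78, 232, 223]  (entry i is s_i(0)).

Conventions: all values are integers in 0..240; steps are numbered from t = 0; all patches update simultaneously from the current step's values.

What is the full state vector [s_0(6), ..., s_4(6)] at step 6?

Simulating step by step:
t=0: [33, 223, 78, 232, 223]
t=1: [172, 146, 210, 148, 137]
t=2: [76, 65, 106, 63, 52]
t=3: [223, 197, 56, 193, 205]
t=4: [126, 118, 185, 113, 114]
t=5: [35, 36, 80, 31, 26]
t=6: [184, 190, 221, 185, 176]

Answer: [184, 190, 221, 185, 176]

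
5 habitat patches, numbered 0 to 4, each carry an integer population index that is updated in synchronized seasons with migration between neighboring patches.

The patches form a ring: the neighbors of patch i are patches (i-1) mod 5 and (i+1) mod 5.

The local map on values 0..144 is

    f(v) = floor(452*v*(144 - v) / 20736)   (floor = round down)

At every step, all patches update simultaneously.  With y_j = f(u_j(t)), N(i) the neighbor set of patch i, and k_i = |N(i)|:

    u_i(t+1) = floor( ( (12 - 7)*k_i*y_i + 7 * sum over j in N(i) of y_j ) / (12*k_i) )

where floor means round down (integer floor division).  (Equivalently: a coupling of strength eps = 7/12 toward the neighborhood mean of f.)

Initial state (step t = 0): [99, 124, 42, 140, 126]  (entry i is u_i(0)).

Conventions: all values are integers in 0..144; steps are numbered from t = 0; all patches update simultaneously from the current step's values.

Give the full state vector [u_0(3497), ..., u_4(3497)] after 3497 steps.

Simulating step by step:
t=0: [99, 124, 42, 140, 126]
t=1: [70, 77, 58, 46, 52]
t=2: [109, 110, 106, 102, 104]
t=3: [84, 83, 87, 90, 88]
t=4: [108, 109, 107, 106, 107]
t=5: [84, 84, 85, 86, 85]
t=6: [109, 109, 108, 108, 108]
t=7: [83, 83, 83, 84, 83]
t=8: [110, 110, 109, 109, 109]
t=9: [81, 81, 82, 83, 82]
t=10: [110, 110, 110, 110, 110]
t=11: [81, 81, 81, 81, 81]
t=12: [111, 111, 111, 111, 111]
t=13: [79, 79, 79, 79, 79]
t=14: [111, 111, 111, 111, 111]

Answer: [79, 79, 79, 79, 79]
Key observation: The state at step 12, [111, 111, 111, 111, 111], reappears at step 14: the system is in a cycle of period 2 from step 12 on.  Therefore the state at step 3497 equals the state at step 12 + ((3497 - 12) mod 2) = 13, which is [79, 79, 79, 79, 79].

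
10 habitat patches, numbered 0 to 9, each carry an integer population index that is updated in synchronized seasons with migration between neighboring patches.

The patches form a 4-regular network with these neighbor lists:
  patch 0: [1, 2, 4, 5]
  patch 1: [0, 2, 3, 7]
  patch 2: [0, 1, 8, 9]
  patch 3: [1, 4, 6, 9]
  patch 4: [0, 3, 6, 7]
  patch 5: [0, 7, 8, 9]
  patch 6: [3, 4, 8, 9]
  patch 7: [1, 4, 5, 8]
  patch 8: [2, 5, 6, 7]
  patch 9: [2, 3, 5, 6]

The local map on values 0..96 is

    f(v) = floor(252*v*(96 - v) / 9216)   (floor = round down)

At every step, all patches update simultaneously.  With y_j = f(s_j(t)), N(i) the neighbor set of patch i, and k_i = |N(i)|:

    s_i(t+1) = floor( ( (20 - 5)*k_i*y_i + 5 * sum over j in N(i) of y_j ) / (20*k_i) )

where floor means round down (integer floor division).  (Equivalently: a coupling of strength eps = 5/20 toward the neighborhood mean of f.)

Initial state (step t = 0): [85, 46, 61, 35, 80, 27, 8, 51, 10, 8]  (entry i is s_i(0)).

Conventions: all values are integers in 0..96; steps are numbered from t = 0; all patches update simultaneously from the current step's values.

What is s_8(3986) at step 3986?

Answer: s_8(3986) = 59
Key observation: The state at step 6, [59, 59, 59, 59, 59, 59, 59, 59, 59, 59], reappears at step 7: the system is in a cycle of period 1 from step 6 on.  Therefore the state at step 3986 equals the state at step 6 + ((3986 - 6) mod 1) = 6, which is [59, 59, 59, 59, 59, 59, 59, 59, 59, 59].

Derivation:
t=0: [85, 46, 61, 35, 80, 27, 8, 51, 10, 8]
t=1: [31, 59, 51, 51, 36, 45, 22, 57, 29, 25]
t=2: [56, 59, 59, 59, 58, 60, 46, 59, 54, 50]
t=3: [60, 59, 59, 59, 60, 59, 61, 59, 61, 61]
t=4: [59, 59, 58, 58, 58, 58, 58, 58, 58, 58]
t=5: [59, 59, 59, 59, 59, 59, 60, 59, 60, 60]
t=6: [59, 59, 59, 59, 59, 59, 59, 59, 59, 59]
t=7: [59, 59, 59, 59, 59, 59, 59, 59, 59, 59]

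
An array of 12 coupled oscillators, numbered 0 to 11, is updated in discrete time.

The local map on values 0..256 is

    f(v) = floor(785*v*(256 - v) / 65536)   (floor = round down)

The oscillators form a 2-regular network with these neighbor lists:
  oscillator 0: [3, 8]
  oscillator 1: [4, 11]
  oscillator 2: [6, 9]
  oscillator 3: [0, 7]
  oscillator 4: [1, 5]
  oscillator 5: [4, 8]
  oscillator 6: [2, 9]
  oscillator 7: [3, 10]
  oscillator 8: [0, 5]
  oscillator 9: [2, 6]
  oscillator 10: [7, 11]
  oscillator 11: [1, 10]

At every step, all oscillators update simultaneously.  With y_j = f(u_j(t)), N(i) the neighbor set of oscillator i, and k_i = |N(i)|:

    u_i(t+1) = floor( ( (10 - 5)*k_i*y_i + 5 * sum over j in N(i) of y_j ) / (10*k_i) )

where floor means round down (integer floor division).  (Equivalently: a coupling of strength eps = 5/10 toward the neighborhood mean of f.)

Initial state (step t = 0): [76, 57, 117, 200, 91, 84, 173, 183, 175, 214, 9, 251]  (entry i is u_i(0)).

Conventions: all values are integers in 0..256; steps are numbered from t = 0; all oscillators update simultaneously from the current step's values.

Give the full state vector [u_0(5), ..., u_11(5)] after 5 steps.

Simulating step by step:
t=0: [76, 57, 117, 200, 91, 84, 173, 183, 175, 214, 9, 251]
t=1: [157, 116, 166, 147, 166, 173, 160, 120, 168, 144, 56, 47]
t=2: [185, 170, 183, 190, 180, 174, 184, 178, 177, 186, 145, 140]
t=3: [157, 176, 158, 155, 167, 167, 157, 168, 165, 157, 186, 188]
t=4: [184, 166, 185, 184, 175, 178, 185, 174, 180, 185, 160, 157]
t=5: [159, 177, 157, 161, 170, 166, 157, 170, 162, 157, 180, 183]

Answer: [159, 177, 157, 161, 170, 166, 157, 170, 162, 157, 180, 183]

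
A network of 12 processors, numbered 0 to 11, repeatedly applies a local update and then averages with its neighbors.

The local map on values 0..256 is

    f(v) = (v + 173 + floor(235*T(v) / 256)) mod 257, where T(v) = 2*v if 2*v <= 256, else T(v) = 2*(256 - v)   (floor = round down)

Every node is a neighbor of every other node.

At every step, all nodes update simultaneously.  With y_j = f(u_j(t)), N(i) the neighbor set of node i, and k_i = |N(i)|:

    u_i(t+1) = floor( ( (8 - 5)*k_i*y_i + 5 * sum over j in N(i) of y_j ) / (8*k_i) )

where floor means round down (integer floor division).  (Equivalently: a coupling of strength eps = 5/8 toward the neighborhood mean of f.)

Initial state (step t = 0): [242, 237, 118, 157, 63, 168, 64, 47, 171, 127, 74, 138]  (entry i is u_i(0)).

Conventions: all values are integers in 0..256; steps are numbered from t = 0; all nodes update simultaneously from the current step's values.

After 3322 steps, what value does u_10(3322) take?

Answer: u_10(3322) = 208
Key observation: The state at step 17, [212, 212, 212, 212, 212, 212, 212, 212, 212, 212, 212, 212], reappears at step 19: the system is in a cycle of period 2 from step 17 on.  Therefore the state at step 3322 equals the state at step 17 + ((3322 - 17) mod 2) = 18, which is [208, 208, 208, 208, 208, 208, 208, 208, 208, 208, 208, 208].

Derivation:
t=0: [242, 237, 118, 157, 63, 168, 64, 47, 171, 127, 74, 138]
t=1: [158, 159, 179, 180, 129, 177, 130, 115, 177, 105, 139, 104]
t=2: [203, 203, 198, 198, 130, 199, 129, 200, 199, 191, 127, 190]
t=3: [184, 184, 185, 185, 122, 185, 122, 185, 185, 187, 122, 188]
t=4: [192, 192, 192, 192, 119, 192, 119, 192, 192, 191, 119, 191]
t=5: [229, 229, 229, 229, 238, 229, 238, 229, 229, 230, 238, 230]
t=6: [192, 192, 192, 192, 190, 192, 190, 192, 192, 192, 190, 192]
t=7: [225, 225, 225, 225, 225, 225, 225, 225, 225, 225, 225, 225]
t=8: [197, 197, 197, 197, 197, 197, 197, 197, 197, 197, 197, 197]
t=9: [221, 221, 221, 221, 221, 221, 221, 221, 221, 221, 221, 221]
t=10: [201, 201, 201, 201, 201, 201, 201, 201, 201, 201, 201, 201]
t=11: [217, 217, 217, 217, 217, 217, 217, 217, 217, 217, 217, 217]
t=12: [204, 204, 204, 204, 204, 204, 204, 204, 204, 204, 204, 204]
t=13: [215, 215, 215, 215, 215, 215, 215, 215, 215, 215, 215, 215]
t=14: [206, 206, 206, 206, 206, 206, 206, 206, 206, 206, 206, 206]
t=15: [213, 213, 213, 213, 213, 213, 213, 213, 213, 213, 213, 213]
t=16: [207, 207, 207, 207, 207, 207, 207, 207, 207, 207, 207, 207]
t=17: [212, 212, 212, 212, 212, 212, 212, 212, 212, 212, 212, 212]
t=18: [208, 208, 208, 208, 208, 208, 208, 208, 208, 208, 208, 208]
t=19: [212, 212, 212, 212, 212, 212, 212, 212, 212, 212, 212, 212]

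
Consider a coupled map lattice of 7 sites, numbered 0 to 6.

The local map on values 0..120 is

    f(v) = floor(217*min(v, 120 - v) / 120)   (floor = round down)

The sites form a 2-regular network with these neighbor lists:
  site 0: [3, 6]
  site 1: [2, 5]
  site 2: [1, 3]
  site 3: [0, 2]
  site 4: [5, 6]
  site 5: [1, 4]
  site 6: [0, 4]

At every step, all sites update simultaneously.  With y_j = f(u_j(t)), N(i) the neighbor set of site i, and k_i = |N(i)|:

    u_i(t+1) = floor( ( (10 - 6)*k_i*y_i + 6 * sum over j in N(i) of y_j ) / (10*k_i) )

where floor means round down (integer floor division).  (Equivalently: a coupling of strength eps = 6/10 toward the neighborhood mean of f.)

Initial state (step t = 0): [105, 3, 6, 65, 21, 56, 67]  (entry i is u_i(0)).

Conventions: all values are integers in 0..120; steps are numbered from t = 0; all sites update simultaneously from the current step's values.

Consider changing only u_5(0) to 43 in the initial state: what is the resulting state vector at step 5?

Simulating step by step:
t=0: [105, 3, 6, 65, 21, 43, 67]
t=1: [69, 28, 35, 50, 66, 43, 57]
t=2: [94, 62, 67, 82, 92, 74, 97]
t=3: [51, 95, 89, 69, 57, 79, 45]
t=4: [88, 57, 63, 81, 87, 74, 90]
t=5: [60, 97, 93, 76, 64, 81, 56]

Answer: [60, 97, 93, 76, 64, 81, 56]
Key observation: This trace re-runs the system from the modified initial state.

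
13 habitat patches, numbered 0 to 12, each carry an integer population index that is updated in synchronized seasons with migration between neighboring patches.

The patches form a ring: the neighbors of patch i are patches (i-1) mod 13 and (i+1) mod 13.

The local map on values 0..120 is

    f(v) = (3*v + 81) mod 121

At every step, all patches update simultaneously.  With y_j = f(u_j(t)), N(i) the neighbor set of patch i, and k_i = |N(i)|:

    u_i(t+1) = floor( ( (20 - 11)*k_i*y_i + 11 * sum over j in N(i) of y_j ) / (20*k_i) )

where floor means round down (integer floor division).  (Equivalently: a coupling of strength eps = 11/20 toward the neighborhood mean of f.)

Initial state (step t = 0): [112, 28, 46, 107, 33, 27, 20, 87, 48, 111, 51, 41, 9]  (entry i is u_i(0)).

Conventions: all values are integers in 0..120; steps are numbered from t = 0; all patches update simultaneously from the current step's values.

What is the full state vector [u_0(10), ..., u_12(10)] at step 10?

Answer: [44, 79, 90, 67, 35, 31, 39, 35, 26, 36, 60, 63, 41]

Derivation:
t=0: [112, 28, 46, 107, 33, 27, 20, 87, 48, 111, 51, 41, 9]
t=1: [66, 61, 66, 60, 48, 40, 47, 79, 88, 82, 87, 98, 86]
t=2: [49, 30, 27, 47, 74, 92, 88, 90, 90, 94, 71, 59, 57]
t=3: [64, 63, 59, 73, 86, 96, 107, 107, 79, 44, 27, 24, 38]
t=4: [42, 25, 30, 57, 61, 40, 29, 49, 70, 73, 52, 46, 50]
t=5: [78, 53, 34, 24, 34, 54, 72, 74, 67, 71, 95, 106, 100]
t=6: [70, 90, 69, 48, 36, 32, 41, 53, 49, 35, 25, 21, 38]
t=7: [72, 75, 79, 78, 74, 66, 85, 105, 98, 68, 39, 40, 53]
t=8: [75, 64, 71, 70, 57, 59, 61, 44, 26, 43, 68, 89, 90]
t=9: [67, 45, 45, 39, 22, 16, 39, 57, 66, 62, 72, 89, 95]
t=10: [44, 79, 90, 67, 35, 31, 39, 35, 26, 36, 60, 63, 41]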